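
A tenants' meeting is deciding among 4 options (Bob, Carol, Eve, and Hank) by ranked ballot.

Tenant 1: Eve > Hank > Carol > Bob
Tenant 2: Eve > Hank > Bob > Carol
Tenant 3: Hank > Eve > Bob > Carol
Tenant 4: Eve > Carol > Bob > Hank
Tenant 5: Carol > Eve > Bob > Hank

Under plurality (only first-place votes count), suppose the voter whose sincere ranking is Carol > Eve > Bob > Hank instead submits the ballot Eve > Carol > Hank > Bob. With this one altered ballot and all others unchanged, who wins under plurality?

First-place totals with the altered ballot: Bob 0, Carol 0, Eve 4, Hank 1.
The winner is unchanged: still Eve.

Eve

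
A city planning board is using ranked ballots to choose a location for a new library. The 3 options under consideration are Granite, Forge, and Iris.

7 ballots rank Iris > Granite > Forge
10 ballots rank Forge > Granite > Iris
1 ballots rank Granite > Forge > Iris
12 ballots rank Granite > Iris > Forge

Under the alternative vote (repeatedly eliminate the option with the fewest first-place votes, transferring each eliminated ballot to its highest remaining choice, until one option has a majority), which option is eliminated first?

Iris

Round 1: Granite 13, Forge 10, Iris 7. Iris has the fewest and is eliminated.
Round 2: Granite 20, Forge 10. Granite has a majority.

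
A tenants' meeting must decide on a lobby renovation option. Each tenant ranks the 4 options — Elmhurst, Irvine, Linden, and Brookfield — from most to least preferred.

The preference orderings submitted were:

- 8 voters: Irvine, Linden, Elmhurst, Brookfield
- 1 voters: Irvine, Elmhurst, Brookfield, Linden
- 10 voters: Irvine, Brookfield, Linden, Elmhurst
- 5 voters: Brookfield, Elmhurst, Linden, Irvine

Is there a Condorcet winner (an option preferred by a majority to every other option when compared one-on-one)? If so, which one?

Head-to-head results (24 voters total):
Elmhurst vs Irvine: Irvine wins 19–5.
Elmhurst vs Linden: Linden wins 18–6.
Elmhurst vs Brookfield: Brookfield wins 15–9.
Irvine vs Linden: Irvine wins 19–5.
Irvine vs Brookfield: Irvine wins 19–5.
Linden vs Brookfield: Brookfield wins 16–8.
Irvine beats each rival — Elmhurst (19–5), Linden (19–5), Brookfield (19–5) — so Irvine is the Condorcet winner.

Irvine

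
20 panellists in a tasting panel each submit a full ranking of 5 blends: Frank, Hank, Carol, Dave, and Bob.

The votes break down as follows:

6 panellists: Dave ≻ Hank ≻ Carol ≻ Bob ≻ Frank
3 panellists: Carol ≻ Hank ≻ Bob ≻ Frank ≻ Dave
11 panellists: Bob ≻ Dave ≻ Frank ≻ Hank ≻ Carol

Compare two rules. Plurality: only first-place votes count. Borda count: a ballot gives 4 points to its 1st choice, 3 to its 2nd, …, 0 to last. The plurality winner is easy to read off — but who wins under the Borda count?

Dave

Plurality first-place counts: Frank 0, Hank 0, Carol 3, Dave 6, Bob 11 → Bob.
Borda totals: Frank 25, Hank 38, Carol 24, Dave 57, Bob 56 → Dave.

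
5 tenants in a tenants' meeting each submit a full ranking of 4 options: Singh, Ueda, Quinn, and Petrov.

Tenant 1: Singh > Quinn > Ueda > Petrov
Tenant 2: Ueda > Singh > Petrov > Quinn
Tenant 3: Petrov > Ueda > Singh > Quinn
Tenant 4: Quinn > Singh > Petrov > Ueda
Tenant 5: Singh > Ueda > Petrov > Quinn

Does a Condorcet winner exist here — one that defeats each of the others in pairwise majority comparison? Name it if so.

Singh

Head-to-head results (5 voters total):
Singh vs Ueda: Singh wins 3–2.
Singh vs Quinn: Singh wins 4–1.
Singh vs Petrov: Singh wins 4–1.
Ueda vs Quinn: Ueda wins 3–2.
Ueda vs Petrov: Ueda wins 3–2.
Quinn vs Petrov: Petrov wins 3–2.
Singh beats each rival — Ueda (3–2), Quinn (4–1), Petrov (4–1) — so Singh is the Condorcet winner.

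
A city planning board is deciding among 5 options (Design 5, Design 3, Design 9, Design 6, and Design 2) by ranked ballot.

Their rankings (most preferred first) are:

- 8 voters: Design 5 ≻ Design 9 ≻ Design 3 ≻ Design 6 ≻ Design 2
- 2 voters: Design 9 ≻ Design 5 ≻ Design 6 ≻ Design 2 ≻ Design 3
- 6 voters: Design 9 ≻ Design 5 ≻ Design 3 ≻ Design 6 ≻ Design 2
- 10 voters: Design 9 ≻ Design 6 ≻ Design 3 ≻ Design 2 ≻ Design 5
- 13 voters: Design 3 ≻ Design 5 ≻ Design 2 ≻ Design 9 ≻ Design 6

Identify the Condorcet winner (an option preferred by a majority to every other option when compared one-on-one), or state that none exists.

No Condorcet winner

Head-to-head results (39 voters total):
Design 5 vs Design 3: Design 3 wins 23–16.
Design 5 vs Design 9: Design 5 wins 21–18.
Design 5 vs Design 6: Design 5 wins 29–10.
Design 5 vs Design 2: Design 5 wins 29–10.
Design 3 vs Design 9: Design 9 wins 26–13.
Design 3 vs Design 6: Design 3 wins 27–12.
Design 3 vs Design 2: Design 3 wins 37–2.
Design 9 vs Design 6: Design 9 wins 39–0.
Design 9 vs Design 2: Design 9 wins 26–13.
Design 6 vs Design 2: Design 6 wins 26–13.
No candidate beats all others: Design 5 beats Design 9 beats Design 3 beats Design 5, a majority cycle.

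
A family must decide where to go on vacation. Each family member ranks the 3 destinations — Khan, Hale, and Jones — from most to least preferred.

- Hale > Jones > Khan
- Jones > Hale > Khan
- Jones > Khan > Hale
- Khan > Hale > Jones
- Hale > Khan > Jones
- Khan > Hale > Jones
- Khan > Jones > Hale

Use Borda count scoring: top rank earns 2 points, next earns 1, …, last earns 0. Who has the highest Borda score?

Borda scores:
  Khan: 0 + 0 + 1 + 2 + 1 + 2 + 2 = 8
  Hale: 2 + 1 + 0 + 1 + 2 + 1 + 0 = 7
  Jones: 1 + 2 + 2 + 0 + 0 + 0 + 1 = 6
Khan has the highest total.

Khan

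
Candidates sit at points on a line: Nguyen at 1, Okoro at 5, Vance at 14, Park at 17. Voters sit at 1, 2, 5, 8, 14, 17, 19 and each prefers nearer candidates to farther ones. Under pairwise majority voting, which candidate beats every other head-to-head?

Okoro

With single-peaked preferences on a line, the Condorcet winner is the candidate closest to the median voter.
The median voter (position 8) is closest to Okoro at 5.
Check: Okoro vs Nguyen — voters closer to Okoro: 5 of 7.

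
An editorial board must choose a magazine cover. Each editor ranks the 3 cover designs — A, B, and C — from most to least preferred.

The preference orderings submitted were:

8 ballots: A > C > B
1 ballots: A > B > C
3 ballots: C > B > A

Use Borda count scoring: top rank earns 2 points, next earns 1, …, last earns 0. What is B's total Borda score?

4

Borda scores:
  A: 8·2 + 2 + 3·0 = 18
  B: 8·0 + 1 + 3·1 = 4
  C: 8·1 + 0 + 3·2 = 14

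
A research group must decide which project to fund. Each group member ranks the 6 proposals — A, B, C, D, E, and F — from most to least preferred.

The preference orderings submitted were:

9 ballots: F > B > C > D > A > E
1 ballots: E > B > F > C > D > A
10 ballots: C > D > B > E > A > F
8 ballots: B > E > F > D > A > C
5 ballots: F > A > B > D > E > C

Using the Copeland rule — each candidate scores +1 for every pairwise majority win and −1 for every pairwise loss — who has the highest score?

Pairwise results:
  A vs B: B wins 28–5.
  A vs C: C wins 20–13.
  A vs D: D wins 28–5.
  A vs E: E wins 19–14.
  A vs F: F wins 23–10.
  B vs C: B wins 23–10.
  B vs D: B wins 23–10.
  B vs E: B wins 32–1.
  B vs F: B wins 19–14.
  C vs D: C wins 20–13.
  C vs E: C wins 19–14.
  C vs F: F wins 23–10.
  D vs E: D wins 24–9.
  D vs F: F wins 23–10.
  E vs F: E wins 19–14.
Copeland scores (wins − losses):
  A: 0 − 5 = -5
  B: 5 − 0 = 5
  C: 3 − 2 = 1
  D: 2 − 3 = -1
  E: 2 − 3 = -1
  F: 3 − 2 = 1
B has the best Copeland score.

B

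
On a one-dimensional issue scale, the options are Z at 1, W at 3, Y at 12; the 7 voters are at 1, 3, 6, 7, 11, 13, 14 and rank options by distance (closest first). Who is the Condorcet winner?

With single-peaked preferences on a line, the Condorcet winner is the candidate closest to the median voter.
The median voter (position 7) is closest to W at 3.
Check: W vs Z — voters closer to W: 6 of 7.

W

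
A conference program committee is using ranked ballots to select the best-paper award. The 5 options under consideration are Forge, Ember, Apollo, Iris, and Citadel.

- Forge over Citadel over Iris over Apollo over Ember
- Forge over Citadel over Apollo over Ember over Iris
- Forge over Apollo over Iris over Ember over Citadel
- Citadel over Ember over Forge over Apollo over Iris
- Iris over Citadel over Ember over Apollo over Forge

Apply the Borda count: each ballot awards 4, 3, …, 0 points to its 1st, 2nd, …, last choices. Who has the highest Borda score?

Forge

Borda scores:
  Forge: 4 + 4 + 4 + 2 + 0 = 14
  Ember: 0 + 1 + 1 + 3 + 2 = 7
  Apollo: 1 + 2 + 3 + 1 + 1 = 8
  Iris: 2 + 0 + 2 + 0 + 4 = 8
  Citadel: 3 + 3 + 0 + 4 + 3 = 13
Forge has the highest total.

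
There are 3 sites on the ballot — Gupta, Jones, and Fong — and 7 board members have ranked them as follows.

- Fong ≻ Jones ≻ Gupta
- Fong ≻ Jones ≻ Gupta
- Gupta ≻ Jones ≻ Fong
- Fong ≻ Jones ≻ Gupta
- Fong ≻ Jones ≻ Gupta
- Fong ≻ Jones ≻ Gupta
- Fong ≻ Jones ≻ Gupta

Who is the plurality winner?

First-place vote totals:
  Gupta: 1
  Jones: 0
  Fong: 6
Fong has the most first-place votes.

Fong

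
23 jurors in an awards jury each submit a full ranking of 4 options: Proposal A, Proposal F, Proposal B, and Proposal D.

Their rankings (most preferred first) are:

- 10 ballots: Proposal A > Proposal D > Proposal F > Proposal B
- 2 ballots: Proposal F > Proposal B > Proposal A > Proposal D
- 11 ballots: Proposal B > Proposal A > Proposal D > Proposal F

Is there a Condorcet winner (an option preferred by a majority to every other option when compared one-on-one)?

No

Head-to-head results (23 voters total):
Proposal A vs Proposal F: Proposal A wins 21–2.
Proposal A vs Proposal B: Proposal B wins 13–10.
Proposal A vs Proposal D: Proposal A wins 23–0.
Proposal F vs Proposal B: Proposal F wins 12–11.
Proposal F vs Proposal D: Proposal D wins 21–2.
Proposal B vs Proposal D: Proposal B wins 13–10.
No candidate beats all others: Proposal A beats Proposal F beats Proposal B beats Proposal A, a majority cycle.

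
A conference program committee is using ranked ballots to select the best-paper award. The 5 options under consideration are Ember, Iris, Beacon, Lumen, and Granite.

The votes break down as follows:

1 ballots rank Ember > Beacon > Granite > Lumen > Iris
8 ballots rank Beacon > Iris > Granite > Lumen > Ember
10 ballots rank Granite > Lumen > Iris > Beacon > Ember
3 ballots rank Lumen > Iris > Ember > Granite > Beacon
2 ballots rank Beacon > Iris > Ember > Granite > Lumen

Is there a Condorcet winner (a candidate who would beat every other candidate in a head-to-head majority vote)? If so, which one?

No Condorcet winner

Head-to-head results (24 voters total):
Ember vs Iris: Iris wins 23–1.
Ember vs Beacon: Beacon wins 20–4.
Ember vs Lumen: Lumen wins 21–3.
Ember vs Granite: Granite wins 18–6.
Iris vs Beacon: Iris wins 13–11.
Iris vs Lumen: Lumen wins 14–10.
Iris vs Granite: Iris wins 13–11.
Beacon vs Lumen: Lumen wins 13–11.
Beacon vs Granite: Granite wins 13–11.
Lumen vs Granite: Granite wins 21–3.
No candidate beats all others: Iris beats Granite beats Lumen beats Iris, a majority cycle.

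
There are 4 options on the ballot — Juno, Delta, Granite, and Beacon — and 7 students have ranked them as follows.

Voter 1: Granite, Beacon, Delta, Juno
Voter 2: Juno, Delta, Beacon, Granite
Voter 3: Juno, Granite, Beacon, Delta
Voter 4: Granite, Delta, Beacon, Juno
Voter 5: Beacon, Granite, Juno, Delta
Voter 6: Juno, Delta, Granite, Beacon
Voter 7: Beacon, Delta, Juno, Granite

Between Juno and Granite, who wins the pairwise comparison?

Ballots ranking Juno above Granite: 4.
Ballots ranking Granite above Juno: 3.
Juno wins the head-to-head, 4–3.

Juno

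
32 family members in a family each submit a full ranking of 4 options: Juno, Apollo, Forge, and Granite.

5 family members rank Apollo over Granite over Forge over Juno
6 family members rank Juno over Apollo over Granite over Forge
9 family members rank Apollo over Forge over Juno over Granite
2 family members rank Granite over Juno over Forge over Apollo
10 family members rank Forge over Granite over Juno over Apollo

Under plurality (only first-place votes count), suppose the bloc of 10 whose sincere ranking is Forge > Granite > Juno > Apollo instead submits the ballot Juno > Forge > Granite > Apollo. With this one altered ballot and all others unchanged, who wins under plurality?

First-place totals with the altered ballot: Juno 16, Apollo 14, Forge 0, Granite 2.
The switch changes the winner from Apollo to Juno.

Juno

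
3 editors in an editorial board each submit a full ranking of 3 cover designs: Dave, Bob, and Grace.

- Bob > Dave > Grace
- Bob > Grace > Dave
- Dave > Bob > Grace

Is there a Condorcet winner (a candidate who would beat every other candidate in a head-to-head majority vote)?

Yes

Head-to-head results (3 voters total):
Dave vs Bob: Bob wins 2–1.
Dave vs Grace: Dave wins 2–1.
Bob vs Grace: Bob wins 3–0.
Bob beats each rival — Dave (2–1), Grace (3–0) — so Bob is the Condorcet winner.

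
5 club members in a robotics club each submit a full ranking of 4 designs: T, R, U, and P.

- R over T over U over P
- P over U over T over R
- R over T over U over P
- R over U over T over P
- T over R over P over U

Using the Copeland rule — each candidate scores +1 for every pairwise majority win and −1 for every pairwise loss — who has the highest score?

Pairwise results:
  T vs R: R wins 3–2.
  T vs U: T wins 3–2.
  T vs P: T wins 4–1.
  R vs U: R wins 4–1.
  R vs P: R wins 4–1.
  U vs P: U wins 3–2.
Copeland scores (wins − losses):
  T: 2 − 1 = 1
  R: 3 − 0 = 3
  U: 1 − 2 = -1
  P: 0 − 3 = -3
R has the best Copeland score.

R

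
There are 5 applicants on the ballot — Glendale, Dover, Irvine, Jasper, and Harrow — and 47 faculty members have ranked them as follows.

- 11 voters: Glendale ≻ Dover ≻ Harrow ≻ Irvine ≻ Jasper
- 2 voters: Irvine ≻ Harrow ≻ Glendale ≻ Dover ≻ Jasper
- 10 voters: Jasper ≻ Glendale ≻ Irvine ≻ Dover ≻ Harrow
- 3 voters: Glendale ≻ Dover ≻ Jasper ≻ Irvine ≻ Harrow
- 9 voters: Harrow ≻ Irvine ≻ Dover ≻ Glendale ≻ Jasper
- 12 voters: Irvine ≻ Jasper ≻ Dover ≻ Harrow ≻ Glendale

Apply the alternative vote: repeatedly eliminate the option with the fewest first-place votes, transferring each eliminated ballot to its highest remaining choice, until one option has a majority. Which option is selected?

Glendale

Round 1: Glendale 14, Irvine 14, Jasper 10, Harrow 9, Dover 0. Dover has the fewest and is eliminated.
Round 2: Glendale 14, Irvine 14, Jasper 10, Harrow 9. Harrow has the fewest and is eliminated.
Round 3: Irvine 23, Glendale 14, Jasper 10. Jasper has the fewest and is eliminated.
Round 4: Glendale 24, Irvine 23. Glendale has a majority.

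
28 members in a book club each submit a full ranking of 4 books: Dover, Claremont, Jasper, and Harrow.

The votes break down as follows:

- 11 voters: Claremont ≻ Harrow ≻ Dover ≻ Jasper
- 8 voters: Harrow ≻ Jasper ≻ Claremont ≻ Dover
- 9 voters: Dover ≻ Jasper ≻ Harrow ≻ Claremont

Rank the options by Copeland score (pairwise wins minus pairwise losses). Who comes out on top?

Harrow

Pairwise results:
  Dover vs Claremont: Claremont wins 19–9.
  Dover vs Jasper: Dover wins 20–8.
  Dover vs Harrow: Harrow wins 19–9.
  Claremont vs Jasper: Jasper wins 17–11.
  Claremont vs Harrow: Harrow wins 17–11.
  Jasper vs Harrow: Harrow wins 19–9.
Copeland scores (wins − losses):
  Dover: 1 − 2 = -1
  Claremont: 1 − 2 = -1
  Jasper: 1 − 2 = -1
  Harrow: 3 − 0 = 3
Harrow has the best Copeland score.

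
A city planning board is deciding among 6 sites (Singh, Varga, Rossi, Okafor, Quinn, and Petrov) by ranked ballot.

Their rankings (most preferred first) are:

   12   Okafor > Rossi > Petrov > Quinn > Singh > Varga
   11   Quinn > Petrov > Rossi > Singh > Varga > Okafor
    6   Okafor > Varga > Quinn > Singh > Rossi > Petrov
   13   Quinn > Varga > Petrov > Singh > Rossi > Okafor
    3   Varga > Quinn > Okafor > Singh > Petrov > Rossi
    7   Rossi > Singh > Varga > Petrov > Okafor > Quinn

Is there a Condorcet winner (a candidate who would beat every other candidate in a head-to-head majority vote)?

Yes

Head-to-head results (52 voters total):
Singh vs Varga: Singh wins 30–22.
Singh vs Rossi: Rossi wins 30–22.
Singh vs Okafor: Singh wins 31–21.
Singh vs Quinn: Quinn wins 45–7.
Singh vs Petrov: Petrov wins 36–16.
Varga vs Rossi: Rossi wins 30–22.
Varga vs Okafor: Varga wins 34–18.
Varga vs Quinn: Quinn wins 36–16.
Varga vs Petrov: Varga wins 29–23.
Rossi vs Okafor: Rossi wins 31–21.
Rossi vs Quinn: Quinn wins 33–19.
Rossi vs Petrov: Petrov wins 27–25.
Okafor vs Quinn: Quinn wins 27–25.
Okafor vs Petrov: Petrov wins 31–21.
Quinn vs Petrov: Quinn wins 33–19.
Quinn beats each rival — Singh (45–7), Varga (36–16), Rossi (33–19), Okafor (27–25), Petrov (33–19) — so Quinn is the Condorcet winner.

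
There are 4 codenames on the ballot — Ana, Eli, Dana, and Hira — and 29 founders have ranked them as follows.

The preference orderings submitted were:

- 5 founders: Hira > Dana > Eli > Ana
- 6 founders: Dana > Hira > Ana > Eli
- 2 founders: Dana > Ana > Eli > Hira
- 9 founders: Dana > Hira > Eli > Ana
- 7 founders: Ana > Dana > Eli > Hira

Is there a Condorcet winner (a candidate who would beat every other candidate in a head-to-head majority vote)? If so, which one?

Head-to-head results (29 voters total):
Ana vs Eli: Ana wins 15–14.
Ana vs Dana: Dana wins 22–7.
Ana vs Hira: Hira wins 20–9.
Eli vs Dana: Dana wins 29–0.
Eli vs Hira: Hira wins 20–9.
Dana vs Hira: Dana wins 24–5.
Dana beats each rival — Ana (22–7), Eli (29–0), Hira (24–5) — so Dana is the Condorcet winner.

Dana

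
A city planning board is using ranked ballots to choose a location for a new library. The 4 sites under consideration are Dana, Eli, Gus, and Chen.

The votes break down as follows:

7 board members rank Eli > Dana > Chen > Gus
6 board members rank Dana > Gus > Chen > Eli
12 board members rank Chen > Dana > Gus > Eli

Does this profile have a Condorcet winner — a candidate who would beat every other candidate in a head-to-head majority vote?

Head-to-head results (25 voters total):
Dana vs Eli: Dana wins 18–7.
Dana vs Gus: Dana wins 25–0.
Dana vs Chen: Dana wins 13–12.
Eli vs Gus: Gus wins 18–7.
Eli vs Chen: Chen wins 18–7.
Gus vs Chen: Chen wins 19–6.
Dana beats each rival — Eli (18–7), Gus (25–0), Chen (13–12) — so Dana is the Condorcet winner.

Yes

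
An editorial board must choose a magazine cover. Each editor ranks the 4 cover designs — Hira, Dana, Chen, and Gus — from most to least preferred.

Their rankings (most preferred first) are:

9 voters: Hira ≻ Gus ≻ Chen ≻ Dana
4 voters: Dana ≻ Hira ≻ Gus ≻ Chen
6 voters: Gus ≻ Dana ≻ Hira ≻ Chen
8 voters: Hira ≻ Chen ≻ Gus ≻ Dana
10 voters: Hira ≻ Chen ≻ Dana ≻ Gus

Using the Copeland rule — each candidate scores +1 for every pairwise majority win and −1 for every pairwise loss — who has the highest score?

Hira

Pairwise results:
  Hira vs Dana: Hira wins 27–10.
  Hira vs Chen: Hira wins 37–0.
  Hira vs Gus: Hira wins 31–6.
  Dana vs Chen: Chen wins 27–10.
  Dana vs Gus: Gus wins 23–14.
  Chen vs Gus: Gus wins 19–18.
Copeland scores (wins − losses):
  Hira: 3 − 0 = 3
  Dana: 0 − 3 = -3
  Chen: 1 − 2 = -1
  Gus: 2 − 1 = 1
Hira has the best Copeland score.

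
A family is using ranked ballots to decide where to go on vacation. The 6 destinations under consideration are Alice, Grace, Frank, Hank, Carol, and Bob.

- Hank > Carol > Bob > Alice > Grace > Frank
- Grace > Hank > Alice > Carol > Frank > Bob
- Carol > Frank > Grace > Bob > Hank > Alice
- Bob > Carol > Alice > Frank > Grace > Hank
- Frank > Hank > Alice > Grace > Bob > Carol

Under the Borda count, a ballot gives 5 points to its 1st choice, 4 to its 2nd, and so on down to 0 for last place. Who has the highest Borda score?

Carol

Borda scores:
  Alice: 2 + 3 + 0 + 3 + 3 = 11
  Grace: 1 + 5 + 3 + 1 + 2 = 12
  Frank: 0 + 1 + 4 + 2 + 5 = 12
  Hank: 5 + 4 + 1 + 0 + 4 = 14
  Carol: 4 + 2 + 5 + 4 + 0 = 15
  Bob: 3 + 0 + 2 + 5 + 1 = 11
Carol has the highest total.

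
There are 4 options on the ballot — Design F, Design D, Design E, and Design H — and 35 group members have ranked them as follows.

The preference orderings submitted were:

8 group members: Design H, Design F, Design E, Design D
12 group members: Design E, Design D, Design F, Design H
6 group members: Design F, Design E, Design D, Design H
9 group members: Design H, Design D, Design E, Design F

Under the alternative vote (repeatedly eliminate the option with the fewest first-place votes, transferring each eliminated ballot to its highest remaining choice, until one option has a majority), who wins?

Round 1: Design H 17, Design E 12, Design F 6, Design D 0. Design D has the fewest and is eliminated.
Round 2: Design H 17, Design E 12, Design F 6. Design F has the fewest and is eliminated.
Round 3: Design E 18, Design H 17. Design E has a majority.

Design E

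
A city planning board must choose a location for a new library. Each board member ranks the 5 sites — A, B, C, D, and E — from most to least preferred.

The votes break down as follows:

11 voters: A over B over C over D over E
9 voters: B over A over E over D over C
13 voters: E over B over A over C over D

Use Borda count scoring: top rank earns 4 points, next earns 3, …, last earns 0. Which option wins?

Borda scores:
  A: 11·4 + 9·3 + 13·2 = 97
  B: 11·3 + 9·4 + 13·3 = 108
  C: 11·2 + 9·0 + 13·1 = 35
  D: 11·1 + 9·1 + 13·0 = 20
  E: 11·0 + 9·2 + 13·4 = 70
B has the highest total.

B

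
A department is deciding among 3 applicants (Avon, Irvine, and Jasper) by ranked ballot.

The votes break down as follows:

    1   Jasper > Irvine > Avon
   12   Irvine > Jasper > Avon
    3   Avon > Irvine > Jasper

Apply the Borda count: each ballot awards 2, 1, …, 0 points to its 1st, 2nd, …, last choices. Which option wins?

Borda scores:
  Avon: 0 + 12·0 + 3·2 = 6
  Irvine: 1 + 12·2 + 3·1 = 28
  Jasper: 2 + 12·1 + 3·0 = 14
Irvine has the highest total.

Irvine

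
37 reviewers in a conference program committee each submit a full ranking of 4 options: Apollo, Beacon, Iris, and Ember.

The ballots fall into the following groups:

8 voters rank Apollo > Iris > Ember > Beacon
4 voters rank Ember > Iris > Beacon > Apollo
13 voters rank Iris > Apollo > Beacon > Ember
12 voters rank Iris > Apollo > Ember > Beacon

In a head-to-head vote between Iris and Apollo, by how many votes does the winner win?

21

Ballots ranking Iris above Apollo: 4+13+12 = 29.
Ballots ranking Apollo above Iris: 8.
Iris wins 29–8, a margin of 21.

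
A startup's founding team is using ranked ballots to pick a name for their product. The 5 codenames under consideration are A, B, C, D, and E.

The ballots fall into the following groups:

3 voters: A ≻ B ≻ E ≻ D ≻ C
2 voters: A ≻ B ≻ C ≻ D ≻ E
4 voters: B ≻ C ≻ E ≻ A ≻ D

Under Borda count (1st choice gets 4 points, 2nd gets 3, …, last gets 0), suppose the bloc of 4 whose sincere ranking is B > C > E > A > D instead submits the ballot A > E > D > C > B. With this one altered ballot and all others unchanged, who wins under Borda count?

Borda totals with the altered ballot: A 36, B 15, C 8, D 13, E 18.
The switch changes the winner from B to A.

A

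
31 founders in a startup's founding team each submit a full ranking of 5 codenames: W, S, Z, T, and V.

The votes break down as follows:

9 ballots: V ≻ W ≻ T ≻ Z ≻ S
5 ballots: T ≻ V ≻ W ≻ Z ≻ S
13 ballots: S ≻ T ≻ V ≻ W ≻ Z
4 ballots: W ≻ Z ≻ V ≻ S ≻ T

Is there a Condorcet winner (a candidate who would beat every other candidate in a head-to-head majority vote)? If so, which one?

Head-to-head results (31 voters total):
W vs S: W wins 18–13.
W vs Z: W wins 31–0.
W vs T: T wins 18–13.
W vs V: V wins 27–4.
S vs Z: Z wins 18–13.
S vs T: S wins 17–14.
S vs V: V wins 18–13.
Z vs T: T wins 27–4.
Z vs V: V wins 27–4.
T vs V: T wins 18–13.
No candidate beats all others: W beats S beats T beats W, a majority cycle.

None — there is no Condorcet winner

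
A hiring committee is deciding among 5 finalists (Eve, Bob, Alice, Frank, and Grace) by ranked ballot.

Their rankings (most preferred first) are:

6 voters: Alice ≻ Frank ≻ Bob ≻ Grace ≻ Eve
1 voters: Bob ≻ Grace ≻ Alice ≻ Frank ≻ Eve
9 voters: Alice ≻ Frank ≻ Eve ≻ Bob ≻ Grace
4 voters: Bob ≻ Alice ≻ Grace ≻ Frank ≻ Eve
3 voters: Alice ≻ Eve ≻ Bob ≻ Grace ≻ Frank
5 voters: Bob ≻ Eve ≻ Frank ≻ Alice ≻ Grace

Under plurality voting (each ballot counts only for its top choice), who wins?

First-place vote totals:
  Eve: 0
  Bob: 10
  Alice: 18
  Frank: 0
  Grace: 0
Alice has the most first-place votes.

Alice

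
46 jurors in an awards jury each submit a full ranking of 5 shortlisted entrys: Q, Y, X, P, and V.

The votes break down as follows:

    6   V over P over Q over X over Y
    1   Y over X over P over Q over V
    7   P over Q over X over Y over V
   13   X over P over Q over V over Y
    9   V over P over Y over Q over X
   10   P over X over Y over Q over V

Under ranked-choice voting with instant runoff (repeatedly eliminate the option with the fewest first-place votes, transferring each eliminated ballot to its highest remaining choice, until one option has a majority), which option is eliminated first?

Round 1: P 17, V 15, X 13, Y 1, Q 0. Q has the fewest and is eliminated.
Round 2: P 17, V 15, X 13, Y 1. Y has the fewest and is eliminated.
Round 3: P 17, V 15, X 14. X has the fewest and is eliminated.
Round 4: P 31, V 15. P has a majority.

Q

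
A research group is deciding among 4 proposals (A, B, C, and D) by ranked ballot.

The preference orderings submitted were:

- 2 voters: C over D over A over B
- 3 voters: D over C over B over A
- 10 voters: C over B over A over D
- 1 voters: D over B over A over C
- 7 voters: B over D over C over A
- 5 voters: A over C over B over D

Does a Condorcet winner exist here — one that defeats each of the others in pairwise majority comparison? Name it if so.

Head-to-head results (28 voters total):
A vs B: B wins 21–7.
A vs C: C wins 22–6.
A vs D: A wins 15–13.
B vs C: C wins 20–8.
B vs D: B wins 22–6.
C vs D: C wins 17–11.
C beats each rival — A (22–6), B (20–8), D (17–11) — so C is the Condorcet winner.

C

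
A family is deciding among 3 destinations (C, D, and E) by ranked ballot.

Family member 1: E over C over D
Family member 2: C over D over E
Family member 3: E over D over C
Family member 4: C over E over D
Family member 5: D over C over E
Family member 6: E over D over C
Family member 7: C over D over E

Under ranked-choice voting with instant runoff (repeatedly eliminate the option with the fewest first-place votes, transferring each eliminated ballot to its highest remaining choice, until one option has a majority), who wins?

Round 1: C 3, E 3, D 1. D has the fewest and is eliminated.
Round 2: C 4, E 3. C has a majority.

C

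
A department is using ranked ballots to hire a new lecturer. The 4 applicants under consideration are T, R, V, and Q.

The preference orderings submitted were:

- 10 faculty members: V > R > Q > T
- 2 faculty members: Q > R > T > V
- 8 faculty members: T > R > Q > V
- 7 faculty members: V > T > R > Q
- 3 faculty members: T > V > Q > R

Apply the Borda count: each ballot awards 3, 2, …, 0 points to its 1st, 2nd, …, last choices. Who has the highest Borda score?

V

Borda scores:
  T: 10·0 + 2·1 + 8·3 + 7·2 + 3·3 = 49
  R: 10·2 + 2·2 + 8·2 + 7·1 + 3·0 = 47
  V: 10·3 + 2·0 + 8·0 + 7·3 + 3·2 = 57
  Q: 10·1 + 2·3 + 8·1 + 7·0 + 3·1 = 27
V has the highest total.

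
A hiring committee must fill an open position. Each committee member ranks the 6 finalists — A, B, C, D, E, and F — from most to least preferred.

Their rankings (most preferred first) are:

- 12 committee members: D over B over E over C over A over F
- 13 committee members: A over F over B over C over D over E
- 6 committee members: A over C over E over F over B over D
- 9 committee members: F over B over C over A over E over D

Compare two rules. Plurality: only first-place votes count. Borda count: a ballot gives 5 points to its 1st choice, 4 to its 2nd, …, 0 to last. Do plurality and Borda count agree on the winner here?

No

Plurality first-place counts: A 19, B 0, C 0, D 12, E 0, F 9 → A.
Borda totals: A 125, B 129, C 101, D 73, E 63, F 109 → B.
The two rules disagree: plurality picks A, Borda picks B.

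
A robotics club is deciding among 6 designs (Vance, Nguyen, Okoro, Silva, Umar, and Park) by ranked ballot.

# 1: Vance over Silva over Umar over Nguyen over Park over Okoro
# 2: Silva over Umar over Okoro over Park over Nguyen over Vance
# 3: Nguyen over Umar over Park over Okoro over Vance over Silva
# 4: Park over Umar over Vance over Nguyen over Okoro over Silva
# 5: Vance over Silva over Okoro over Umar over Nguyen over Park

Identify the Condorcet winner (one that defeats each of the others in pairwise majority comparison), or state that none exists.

None — there is no Condorcet winner

Head-to-head results (5 voters total):
Vance vs Nguyen: Vance wins 3–2.
Vance vs Okoro: Vance wins 3–2.
Vance vs Silva: Vance wins 4–1.
Vance vs Umar: Umar wins 3–2.
Vance vs Park: Park wins 3–2.
Nguyen vs Okoro: Nguyen wins 3–2.
Nguyen vs Silva: Silva wins 3–2.
Nguyen vs Umar: Umar wins 4–1.
Nguyen vs Park: Nguyen wins 3–2.
Okoro vs Silva: Silva wins 3–2.
Okoro vs Umar: Umar wins 4–1.
Okoro vs Park: Park wins 3–2.
Silva vs Umar: Silva wins 3–2.
Silva vs Park: Silva wins 3–2.
Umar vs Park: Umar wins 4–1.
No candidate beats all others: Vance beats Nguyen beats Park beats Vance, a majority cycle.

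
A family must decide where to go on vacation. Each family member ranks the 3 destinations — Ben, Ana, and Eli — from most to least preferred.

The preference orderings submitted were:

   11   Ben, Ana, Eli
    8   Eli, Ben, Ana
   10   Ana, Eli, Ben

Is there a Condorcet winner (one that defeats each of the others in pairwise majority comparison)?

No

Head-to-head results (29 voters total):
Ben vs Ana: Ben wins 19–10.
Ben vs Eli: Eli wins 18–11.
Ana vs Eli: Ana wins 21–8.
No candidate beats all others: Ben beats Ana beats Eli beats Ben, a majority cycle.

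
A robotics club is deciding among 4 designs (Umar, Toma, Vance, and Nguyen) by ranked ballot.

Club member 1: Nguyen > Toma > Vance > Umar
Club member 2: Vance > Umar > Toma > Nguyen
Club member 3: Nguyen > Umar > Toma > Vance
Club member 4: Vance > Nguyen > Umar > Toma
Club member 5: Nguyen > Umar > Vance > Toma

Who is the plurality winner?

First-place vote totals:
  Umar: 0
  Toma: 0
  Vance: 2
  Nguyen: 3
Nguyen has the most first-place votes.

Nguyen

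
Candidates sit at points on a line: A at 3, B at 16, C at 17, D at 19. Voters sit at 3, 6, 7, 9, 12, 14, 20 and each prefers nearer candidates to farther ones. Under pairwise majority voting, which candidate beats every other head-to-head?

A

With single-peaked preferences on a line, the Condorcet winner is the candidate closest to the median voter.
The median voter (position 9) is closest to A at 3.
Check: A vs B — voters closer to A: 4 of 7.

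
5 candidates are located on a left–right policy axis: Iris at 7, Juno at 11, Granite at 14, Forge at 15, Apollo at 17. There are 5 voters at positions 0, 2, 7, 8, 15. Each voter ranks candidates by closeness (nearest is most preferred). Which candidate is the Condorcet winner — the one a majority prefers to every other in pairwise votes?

Iris

With single-peaked preferences on a line, the Condorcet winner is the candidate closest to the median voter.
The median voter (position 7) is closest to Iris at 7.
Check: Iris vs Apollo — voters closer to Iris: 4 of 5.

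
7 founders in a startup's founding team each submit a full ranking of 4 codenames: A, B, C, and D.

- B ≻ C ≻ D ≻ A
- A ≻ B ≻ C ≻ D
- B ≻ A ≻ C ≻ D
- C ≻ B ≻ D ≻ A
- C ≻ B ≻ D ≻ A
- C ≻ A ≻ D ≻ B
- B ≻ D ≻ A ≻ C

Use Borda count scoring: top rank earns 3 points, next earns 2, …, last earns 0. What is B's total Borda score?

Borda scores:
  A: 0 + 3 + 2 + 0 + 0 + 2 + 1 = 8
  B: 3 + 2 + 3 + 2 + 2 + 0 + 3 = 15
  C: 2 + 1 + 1 + 3 + 3 + 3 + 0 = 13
  D: 1 + 0 + 0 + 1 + 1 + 1 + 2 = 6

15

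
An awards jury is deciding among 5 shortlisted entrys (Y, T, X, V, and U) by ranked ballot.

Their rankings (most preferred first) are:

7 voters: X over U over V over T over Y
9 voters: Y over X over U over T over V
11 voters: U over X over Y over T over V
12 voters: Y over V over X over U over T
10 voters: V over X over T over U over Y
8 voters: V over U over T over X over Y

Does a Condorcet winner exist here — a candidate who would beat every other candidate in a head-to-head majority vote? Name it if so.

No Condorcet winner

Head-to-head results (57 voters total):
Y vs T: Y wins 32–25.
Y vs X: X wins 36–21.
Y vs V: Y wins 32–25.
Y vs U: U wins 36–21.
T vs X: X wins 49–8.
T vs V: V wins 37–20.
T vs U: U wins 47–10.
X vs V: V wins 30–27.
X vs U: X wins 38–19.
V vs U: V wins 30–27.
No candidate beats all others: Y beats V beats X beats Y, a majority cycle.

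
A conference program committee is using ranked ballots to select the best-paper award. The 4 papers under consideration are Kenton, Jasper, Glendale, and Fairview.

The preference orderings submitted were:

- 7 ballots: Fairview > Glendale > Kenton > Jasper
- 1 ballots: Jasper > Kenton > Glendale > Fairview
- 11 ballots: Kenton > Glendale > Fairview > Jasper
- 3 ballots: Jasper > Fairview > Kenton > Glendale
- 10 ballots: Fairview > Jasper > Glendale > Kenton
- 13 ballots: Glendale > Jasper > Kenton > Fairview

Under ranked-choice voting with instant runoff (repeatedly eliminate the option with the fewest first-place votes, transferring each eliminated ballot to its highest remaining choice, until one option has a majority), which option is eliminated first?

Round 1: Fairview 17, Glendale 13, Kenton 11, Jasper 4. Jasper has the fewest and is eliminated.
Round 2: Fairview 20, Glendale 13, Kenton 12. Kenton has the fewest and is eliminated.
Round 3: Glendale 25, Fairview 20. Glendale has a majority.

Jasper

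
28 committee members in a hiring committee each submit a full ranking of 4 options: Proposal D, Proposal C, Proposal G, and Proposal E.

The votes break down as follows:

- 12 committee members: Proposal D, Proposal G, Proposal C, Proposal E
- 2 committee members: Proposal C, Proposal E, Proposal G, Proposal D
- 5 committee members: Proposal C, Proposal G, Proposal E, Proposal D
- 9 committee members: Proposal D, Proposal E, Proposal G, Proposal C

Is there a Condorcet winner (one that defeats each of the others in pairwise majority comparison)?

Head-to-head results (28 voters total):
Proposal D vs Proposal C: Proposal D wins 21–7.
Proposal D vs Proposal G: Proposal D wins 21–7.
Proposal D vs Proposal E: Proposal D wins 21–7.
Proposal C vs Proposal G: Proposal G wins 21–7.
Proposal C vs Proposal E: Proposal C wins 19–9.
Proposal G vs Proposal E: Proposal G wins 17–11.
Proposal D beats each rival — Proposal C (21–7), Proposal G (21–7), Proposal E (21–7) — so Proposal D is the Condorcet winner.

Yes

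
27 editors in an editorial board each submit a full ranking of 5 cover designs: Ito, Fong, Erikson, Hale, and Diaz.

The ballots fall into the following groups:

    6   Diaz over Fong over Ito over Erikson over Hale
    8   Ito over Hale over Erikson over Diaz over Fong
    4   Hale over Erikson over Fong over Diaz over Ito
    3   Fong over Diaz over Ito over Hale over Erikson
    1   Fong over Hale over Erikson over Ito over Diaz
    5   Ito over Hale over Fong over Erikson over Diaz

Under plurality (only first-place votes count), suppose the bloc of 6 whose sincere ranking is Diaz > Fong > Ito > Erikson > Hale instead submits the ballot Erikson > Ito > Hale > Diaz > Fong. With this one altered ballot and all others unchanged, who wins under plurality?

First-place totals with the altered ballot: Ito 13, Fong 4, Erikson 6, Hale 4, Diaz 0.
The winner is unchanged: still Ito.

Ito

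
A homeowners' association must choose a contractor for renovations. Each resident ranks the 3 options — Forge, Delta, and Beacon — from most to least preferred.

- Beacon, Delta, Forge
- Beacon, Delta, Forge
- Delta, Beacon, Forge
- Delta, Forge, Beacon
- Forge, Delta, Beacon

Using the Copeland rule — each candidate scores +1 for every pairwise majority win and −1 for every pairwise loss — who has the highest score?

Pairwise results:
  Forge vs Delta: Delta wins 4–1.
  Forge vs Beacon: Beacon wins 3–2.
  Delta vs Beacon: Delta wins 3–2.
Copeland scores (wins − losses):
  Forge: 0 − 2 = -2
  Delta: 2 − 0 = 2
  Beacon: 1 − 1 = 0
Delta has the best Copeland score.

Delta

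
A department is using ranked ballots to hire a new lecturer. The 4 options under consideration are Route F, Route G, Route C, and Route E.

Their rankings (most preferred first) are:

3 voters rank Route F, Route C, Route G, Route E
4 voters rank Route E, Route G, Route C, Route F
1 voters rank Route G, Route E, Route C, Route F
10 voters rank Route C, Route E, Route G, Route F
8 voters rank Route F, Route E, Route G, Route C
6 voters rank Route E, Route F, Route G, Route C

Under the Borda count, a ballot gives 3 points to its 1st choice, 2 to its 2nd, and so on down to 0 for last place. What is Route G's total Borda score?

38

Borda scores:
  Route F: 3·3 + 4·0 + 0 + 10·0 + 8·3 + 6·2 = 45
  Route G: 3·1 + 4·2 + 3 + 10·1 + 8·1 + 6·1 = 38
  Route C: 3·2 + 4·1 + 1 + 10·3 + 8·0 + 6·0 = 41
  Route E: 3·0 + 4·3 + 2 + 10·2 + 8·2 + 6·3 = 68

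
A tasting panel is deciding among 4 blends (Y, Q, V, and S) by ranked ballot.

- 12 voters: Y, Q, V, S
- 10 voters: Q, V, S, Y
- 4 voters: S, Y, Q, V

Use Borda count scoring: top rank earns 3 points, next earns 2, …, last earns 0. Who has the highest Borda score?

Q

Borda scores:
  Y: 12·3 + 10·0 + 4·2 = 44
  Q: 12·2 + 10·3 + 4·1 = 58
  V: 12·1 + 10·2 + 4·0 = 32
  S: 12·0 + 10·1 + 4·3 = 22
Q has the highest total.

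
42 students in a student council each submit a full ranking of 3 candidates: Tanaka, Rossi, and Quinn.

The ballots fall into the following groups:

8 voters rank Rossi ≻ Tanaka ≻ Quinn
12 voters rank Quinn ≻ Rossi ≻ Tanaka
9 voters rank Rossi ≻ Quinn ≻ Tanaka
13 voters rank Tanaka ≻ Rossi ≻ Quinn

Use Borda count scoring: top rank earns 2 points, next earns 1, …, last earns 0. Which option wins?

Borda scores:
  Tanaka: 8·1 + 12·0 + 9·0 + 13·2 = 34
  Rossi: 8·2 + 12·1 + 9·2 + 13·1 = 59
  Quinn: 8·0 + 12·2 + 9·1 + 13·0 = 33
Rossi has the highest total.

Rossi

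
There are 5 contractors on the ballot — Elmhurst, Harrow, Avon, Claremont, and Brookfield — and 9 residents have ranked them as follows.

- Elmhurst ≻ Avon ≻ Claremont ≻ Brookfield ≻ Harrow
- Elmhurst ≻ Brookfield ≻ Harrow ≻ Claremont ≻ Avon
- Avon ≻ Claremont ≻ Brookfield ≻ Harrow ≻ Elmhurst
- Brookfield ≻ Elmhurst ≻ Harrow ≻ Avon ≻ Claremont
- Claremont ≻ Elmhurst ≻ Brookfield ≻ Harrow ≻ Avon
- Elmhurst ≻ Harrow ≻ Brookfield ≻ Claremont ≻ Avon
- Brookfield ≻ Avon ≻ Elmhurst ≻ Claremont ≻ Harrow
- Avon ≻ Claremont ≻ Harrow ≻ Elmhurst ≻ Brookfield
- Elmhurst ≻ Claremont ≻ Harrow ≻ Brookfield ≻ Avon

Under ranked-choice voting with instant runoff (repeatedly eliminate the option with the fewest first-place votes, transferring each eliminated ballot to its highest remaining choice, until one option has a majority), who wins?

Elmhurst

Round 1: Elmhurst 4, Avon 2, Brookfield 2, Claremont 1, Harrow 0. Harrow has the fewest and is eliminated.
Round 2: Elmhurst 4, Avon 2, Brookfield 2, Claremont 1. Claremont has the fewest and is eliminated.
Round 3: Elmhurst 5, Avon 2, Brookfield 2. Elmhurst has a majority.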